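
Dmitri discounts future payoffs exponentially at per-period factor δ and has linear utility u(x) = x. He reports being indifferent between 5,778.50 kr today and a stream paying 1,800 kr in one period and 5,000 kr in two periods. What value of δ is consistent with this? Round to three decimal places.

δ ≈ 0.910

Equating present values: 5778.50 = 1800δ + 5000δ².
Rearranged: 5000δ² + 1800δ − 5778.50 = 0.
The positive root is δ = [−1800 + √(1800² + 4·5000·5778.50)] / (2·5000) = (−1800 + 10900.000)/10000 ≈ 0.910.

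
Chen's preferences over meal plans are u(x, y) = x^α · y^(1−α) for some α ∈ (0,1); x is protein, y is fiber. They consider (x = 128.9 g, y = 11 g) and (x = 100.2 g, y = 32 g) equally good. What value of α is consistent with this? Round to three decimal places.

α ≈ 0.809

The Cobb–Douglas utilities coincide, so 128.9^α·11^(1−α) = 100.2^α·32^(1−α).
Taking logs: α·ln 128.9 + (1−α)·ln 11 = α·ln 100.2 + (1−α)·ln 32, i.e. α·0.251869 = (1−α)·1.067841.
So α/(1−α) = (1.067841)/(0.251869) = 4.239668, and α = 4.239668/5.239668 ≈ 0.809.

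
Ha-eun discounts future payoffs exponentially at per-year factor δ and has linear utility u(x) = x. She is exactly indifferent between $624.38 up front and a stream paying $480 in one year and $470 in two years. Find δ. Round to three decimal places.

Equating present values: 624.38 = 480δ + 470δ².
That is, 470δ² + 480δ − 624.38 = 0, a quadratic in δ.
δ = (−480 + √(480² + 4·470·624.38)) / (2·470) = (−480 + √1404234.40) / 940 ≈ 0.750.

δ ≈ 0.750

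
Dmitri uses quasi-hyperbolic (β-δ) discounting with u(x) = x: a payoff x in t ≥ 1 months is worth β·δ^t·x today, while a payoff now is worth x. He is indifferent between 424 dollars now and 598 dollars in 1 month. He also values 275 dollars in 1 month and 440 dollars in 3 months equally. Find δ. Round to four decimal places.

From the later pair, β·δ^1·275 = β·δ^3·440; dividing through, δ^2 = 275/440 = 0.62500, so δ = 0.79057.

δ ≈ 0.7906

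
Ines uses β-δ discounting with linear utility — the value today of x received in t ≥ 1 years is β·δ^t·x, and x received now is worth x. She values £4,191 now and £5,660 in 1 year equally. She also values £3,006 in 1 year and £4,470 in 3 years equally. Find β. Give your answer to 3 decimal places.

β ≈ 0.903

Both payoffs in the second observation are in the future, so β drops out: δ^1·3006 = δ^3·4470 ⇒ δ^2 = 3006/4470 = 0.67248, so δ = 0.82005.
Substituting δ into 4191 = β·δ·5660: β = 4191/(4641.487) ≈ 0.903.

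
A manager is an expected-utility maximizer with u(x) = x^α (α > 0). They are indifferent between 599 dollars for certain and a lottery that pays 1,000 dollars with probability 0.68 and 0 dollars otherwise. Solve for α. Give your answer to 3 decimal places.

The lottery's expected utility is 0.68·u(1000) + 0.32·u(0) = 0.68·1000^α (since u(0) = 0 for α > 0).
Indifference: 599^α = 0.68·1000^α, so (599/1000)^α = 0.68.
Take logs: α = ln 0.68 / ln(599/1000) ≈ 0.75252.

α ≈ 0.753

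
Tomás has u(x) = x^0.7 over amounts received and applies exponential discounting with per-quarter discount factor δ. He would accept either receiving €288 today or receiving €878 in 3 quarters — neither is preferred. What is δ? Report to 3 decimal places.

δ ≈ 0.771

The payoff in 3 quarters is discounted by δ^3, so u(288) = δ^3·u(878) and δ^3 = u(288)/u(878).
With u(x) = x^0.7: δ^3 = 288^0.7/878^0.7 = (288/878)^0.7 = 0.45828.
Hence δ = (0.45828)^(1/3) = 0.77098.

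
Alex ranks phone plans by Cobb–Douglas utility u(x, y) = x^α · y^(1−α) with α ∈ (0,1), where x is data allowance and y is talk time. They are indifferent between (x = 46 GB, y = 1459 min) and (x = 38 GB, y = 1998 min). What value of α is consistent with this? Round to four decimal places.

Set the two utilities equal: 46^α·1459^(1−α) = 38^α·1998^(1−α).
Taking logs: α·ln 46 + (1−α)·ln 1459 = α·ln 38 + (1−α)·ln 1998, i.e. α·0.1910552 = (1−α)·0.3143954.
So α/(1−α) = (0.3143954)/(0.1910552) = 1.6455736, and α = 1.6455736/2.6455736 ≈ 0.6220.

α ≈ 0.6220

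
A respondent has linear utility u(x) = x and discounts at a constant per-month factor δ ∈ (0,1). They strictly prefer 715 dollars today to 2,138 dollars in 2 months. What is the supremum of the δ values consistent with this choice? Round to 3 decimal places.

Comparing present values: 715 > δ^2·2138.
Dividing by 2138: δ^2 < 0.33442. Both sides are positive, so the square root keeps the direction.
δ < 0.33442^(1/2) = 0.578.

δ < 0.578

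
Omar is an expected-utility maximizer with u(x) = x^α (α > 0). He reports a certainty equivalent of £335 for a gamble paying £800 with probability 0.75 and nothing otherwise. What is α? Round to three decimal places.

The lottery's expected utility is 0.75·u(800) + 0.25·u(0) = 0.75·800^α (since u(0) = 0 for α > 0).
Indifference: 335^α = 0.75·800^α, so (335/800)^α = 0.75.
Take logs: α = ln 0.75 / ln(335/800) ≈ 0.33049.

α ≈ 0.330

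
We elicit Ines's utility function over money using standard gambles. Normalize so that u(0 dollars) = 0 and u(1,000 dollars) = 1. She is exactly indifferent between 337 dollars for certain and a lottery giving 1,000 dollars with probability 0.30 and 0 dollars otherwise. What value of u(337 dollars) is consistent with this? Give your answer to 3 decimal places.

0.300

u(337 dollars) equals the lottery's expected utility: 0.30·1 + 0.70·0 = 0.30.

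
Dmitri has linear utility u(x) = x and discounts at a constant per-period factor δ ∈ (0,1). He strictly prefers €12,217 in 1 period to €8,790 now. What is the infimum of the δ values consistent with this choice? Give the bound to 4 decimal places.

δ > 0.7195

The preference means 8790 < δ·12217.
So δ > 8790/12217 = 0.71949.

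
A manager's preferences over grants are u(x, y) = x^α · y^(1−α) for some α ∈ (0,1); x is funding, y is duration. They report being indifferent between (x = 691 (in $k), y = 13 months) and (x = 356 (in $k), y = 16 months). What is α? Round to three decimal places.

The Cobb–Douglas utilities coincide, so 691^α·13^(1−α) = 356^α·16^(1−α).
Taking logs: α·ln 691 + (1−α)·ln 13 = α·ln 356 + (1−α)·ln 16, i.e. α·0.663209 = (1−α)·0.207639.
So α/(1−α) = (0.207639)/(0.663209) = 0.313082, and α = 0.313082/1.313082 ≈ 0.238.

α ≈ 0.238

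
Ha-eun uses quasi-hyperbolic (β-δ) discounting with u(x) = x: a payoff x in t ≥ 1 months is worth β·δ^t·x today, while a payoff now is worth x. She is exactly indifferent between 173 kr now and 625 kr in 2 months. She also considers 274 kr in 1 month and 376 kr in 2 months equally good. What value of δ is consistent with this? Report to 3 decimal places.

From the later pair, β·δ^1·274 = β·δ^2·376; dividing through, δ = 274/376 = 0.72872.

δ ≈ 0.729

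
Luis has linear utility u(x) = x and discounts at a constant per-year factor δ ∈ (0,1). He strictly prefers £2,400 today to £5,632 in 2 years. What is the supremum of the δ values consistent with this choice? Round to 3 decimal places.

Under u(x) = x this choice says 2400 > δ^2·5632.
Hence δ^2 < 2400/5632 = 0.42614, and x ↦ x^(1/2) is increasing on (0,∞).
δ < 0.42614^(1/2) = 0.653.

δ < 0.653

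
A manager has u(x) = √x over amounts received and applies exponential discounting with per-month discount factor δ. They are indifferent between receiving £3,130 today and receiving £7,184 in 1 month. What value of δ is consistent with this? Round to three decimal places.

Indifference means u(3130) = δ · u(7184), so δ = u(3130)/u(7184).
With u(x) = √x: δ = √3130/√7184 = √(3130/7184) = 0.66007.

δ ≈ 0.660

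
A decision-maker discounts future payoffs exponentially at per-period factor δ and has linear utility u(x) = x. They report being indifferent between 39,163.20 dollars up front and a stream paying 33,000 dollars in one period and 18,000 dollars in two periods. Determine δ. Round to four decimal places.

δ ≈ 0.8200

Equating present values: 39163.20 = 33000δ + 18000δ².
So 18000δ² + 33000δ − 39163.20 = 0.
By the quadratic formula (taking the positive root), δ = (−33000 + √3908750400.00) / 36000 ≈ 0.8200.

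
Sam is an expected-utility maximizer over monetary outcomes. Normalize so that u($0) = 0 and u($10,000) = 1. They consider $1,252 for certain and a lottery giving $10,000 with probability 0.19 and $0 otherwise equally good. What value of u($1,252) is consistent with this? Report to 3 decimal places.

u($1,252) equals the lottery's expected utility: 0.19·1 + 0.81·0 = 0.19.

0.190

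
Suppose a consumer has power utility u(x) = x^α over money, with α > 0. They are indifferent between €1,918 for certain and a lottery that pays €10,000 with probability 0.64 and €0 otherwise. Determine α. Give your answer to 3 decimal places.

α ≈ 0.270

The lottery's expected utility is 0.64·u(10000) + 0.36·u(0) = 0.64·10000^α (since u(0) = 0 for α > 0).
Indifference: 1918^α = 0.64·10000^α, so (1918/10000)^α = 0.64.
Taking logs: α·ln(1918/10000) = ln(0.64), so α = -0.446287 / -1.651302 ≈ 0.270.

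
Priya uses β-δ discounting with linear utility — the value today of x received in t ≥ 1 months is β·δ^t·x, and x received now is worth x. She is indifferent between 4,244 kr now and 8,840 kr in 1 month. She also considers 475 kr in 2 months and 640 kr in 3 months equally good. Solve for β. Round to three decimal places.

Both payoffs in the second observation are in the future, so β drops out: δ^2·475 = δ^3·640 ⇒ δ = 475/640 = 0.74219.
Now use the now-vs-future pair: 4244 = β·δ·8840 gives β = 4244/(0.74219·8840) ≈ 0.647.

β ≈ 0.647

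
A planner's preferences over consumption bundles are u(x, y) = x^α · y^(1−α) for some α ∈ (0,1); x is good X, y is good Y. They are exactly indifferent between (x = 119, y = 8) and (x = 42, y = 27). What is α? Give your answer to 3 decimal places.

Set the two utilities equal: 119^α·8^(1−α) = 42^α·27^(1−α).
Taking logs: α·ln 119 + (1−α)·ln 8 = α·ln 42 + (1−α)·ln 27, i.e. α·1.041454 = (1−α)·1.216395.
Thus α·(2.257849) = 1.216395, so α = 1.216395/2.257849 ≈ 0.539.

α ≈ 0.539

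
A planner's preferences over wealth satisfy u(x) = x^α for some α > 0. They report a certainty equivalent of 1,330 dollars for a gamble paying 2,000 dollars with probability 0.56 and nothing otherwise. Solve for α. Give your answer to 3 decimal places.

EU(lottery) = 0.56·2000^α + 0.44·0 = 0.56·2000^α.
Indifference: 1330^α = 0.56·2000^α, so (1330/2000)^α = 0.56.
Take logs: α = ln 0.56 / ln(1330/2000) ≈ 1.42123.

α ≈ 1.421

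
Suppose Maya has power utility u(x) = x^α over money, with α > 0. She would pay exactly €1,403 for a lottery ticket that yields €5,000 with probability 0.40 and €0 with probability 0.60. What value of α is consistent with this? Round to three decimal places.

EU(lottery) = 0.40·5000^α + 0.60·0 = 0.40·5000^α.
Equating: 1403^α = 0.40·5000^α, i.e. 0.2806^α = 0.40.
Taking logs: α·ln(1403/5000) = ln(0.40), so α = -0.916291 / -1.270825 ≈ 0.721.

α ≈ 0.721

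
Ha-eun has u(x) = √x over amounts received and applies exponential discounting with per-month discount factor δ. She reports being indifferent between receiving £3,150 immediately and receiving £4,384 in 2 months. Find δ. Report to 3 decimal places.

δ ≈ 0.921

Indifference means u(3150) = δ^2 · u(4384), so δ^2 = u(3150)/u(4384).
With u(x) = √x: δ^2 = √3150/√4384 = √(3150/4384) = 0.84766.
Taking the square root: δ = 0.84766^(1/2) ≈ 0.921.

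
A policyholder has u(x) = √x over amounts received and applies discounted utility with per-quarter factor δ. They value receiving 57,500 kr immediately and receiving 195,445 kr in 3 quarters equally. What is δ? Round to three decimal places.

The payoff in 3 quarters is discounted by δ^3, so u(57500) = δ^3·u(195445) and δ^3 = u(57500)/u(195445).
With u(x) = √x: δ^3 = √57500/√195445 = √(57500/195445) = 0.54240.
So δ = 0.54240^(1/3) ≈ 0.816.

δ ≈ 0.816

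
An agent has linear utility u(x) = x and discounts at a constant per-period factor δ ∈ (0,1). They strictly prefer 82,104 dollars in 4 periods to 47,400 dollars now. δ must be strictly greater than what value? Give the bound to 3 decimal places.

δ > 0.872

Comparing present values: 47400 < δ^4·82104.
Hence δ^4 > 47400/82104 = 0.57732, and x ↦ x^(1/4) is increasing on (0,∞).
δ > 0.57732^(1/4) = 0.872.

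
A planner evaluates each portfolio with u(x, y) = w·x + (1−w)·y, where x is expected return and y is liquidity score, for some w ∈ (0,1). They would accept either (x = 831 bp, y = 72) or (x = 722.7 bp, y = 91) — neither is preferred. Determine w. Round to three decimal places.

w = 0.149

Indifference: w·831 + (1−w)·72 = w·722.7 + (1−w)·91.
Collecting terms: w·108.3 = (1−w)·19.
So w/(1−w) = 19/108.3 = 0.1754, giving w = 19/(108.3+19) = 0.149.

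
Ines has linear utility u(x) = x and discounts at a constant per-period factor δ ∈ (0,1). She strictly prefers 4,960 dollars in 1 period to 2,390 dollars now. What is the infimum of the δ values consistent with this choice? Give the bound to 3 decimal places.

Comparing present values: 2390 < δ·4960.
Dividing through by 4960 gives δ > 0.48185.

δ > 0.482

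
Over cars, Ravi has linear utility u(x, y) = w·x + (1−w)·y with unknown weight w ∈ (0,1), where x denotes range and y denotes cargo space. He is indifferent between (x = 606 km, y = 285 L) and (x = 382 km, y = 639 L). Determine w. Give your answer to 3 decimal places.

u(606,285) = u(382,639) means w·606 + (1−w)·285 = w·382 + (1−w)·639.
w·(606−382) = (1−w)·(639−285), i.e. w·224 = (1−w)·354.
The marginal rate of substitution is 354/224, so w = 354/(224+354) = 0.612.

w = 0.612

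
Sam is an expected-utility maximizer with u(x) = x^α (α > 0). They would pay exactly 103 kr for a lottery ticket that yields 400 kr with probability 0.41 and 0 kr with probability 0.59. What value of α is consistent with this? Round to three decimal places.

α ≈ 0.657

EU(lottery) = 0.41·400^α + 0.59·0 = 0.41·400^α.
Setting u(103) equal to that: 103^α = 0.41·400^α ⇒ (103/400)^α = 0.41.
α = ln(0.41) / ln(103/400) = -0.891598/-1.356736 ≈ 0.657.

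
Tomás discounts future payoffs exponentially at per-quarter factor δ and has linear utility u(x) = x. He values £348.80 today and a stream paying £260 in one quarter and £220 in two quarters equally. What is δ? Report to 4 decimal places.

The stream is worth 260δ + 220δ² today, so 260δ + 220δ² = 348.80.
Rearranged: 220δ² + 260δ − 348.80 = 0.
The positive root is δ = [−260 + √(260² + 4·220·348.80)] / (2·220) = (−260 + 612.000)/440 ≈ 0.8000.

δ ≈ 0.8000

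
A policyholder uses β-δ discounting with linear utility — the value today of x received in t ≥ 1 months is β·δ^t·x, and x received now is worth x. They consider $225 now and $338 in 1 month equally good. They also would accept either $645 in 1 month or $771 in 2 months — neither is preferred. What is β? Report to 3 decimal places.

β ≈ 0.796

Both payoffs in the second observation are in the future, so β drops out: δ^1·645 = δ^2·771 ⇒ δ = 645/771 = 0.83658.
Substituting δ into 225 = β·δ·338: β = 225/(282.763) ≈ 0.796.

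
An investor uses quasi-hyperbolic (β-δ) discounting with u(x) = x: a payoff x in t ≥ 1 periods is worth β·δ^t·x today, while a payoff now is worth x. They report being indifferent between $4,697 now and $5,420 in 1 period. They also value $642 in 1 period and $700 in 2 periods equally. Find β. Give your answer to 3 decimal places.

β ≈ 0.945

From the later pair, β·δ^1·642 = β·δ^2·700; dividing through, δ = 642/700 = 0.91714.
The first indifference: 4697 = β·δ·5420, so β = 4697/(δ·5420) = 4697/(0.91714·5420) ≈ 0.945.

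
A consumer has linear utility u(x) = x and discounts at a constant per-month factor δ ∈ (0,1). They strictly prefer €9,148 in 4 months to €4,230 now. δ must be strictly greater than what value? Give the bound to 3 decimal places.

The preference means 4230 < δ^4·9148.
So δ^4 > 4230/9148 = 0.46240; taking the 4th root of both positive sides preserves the inequality.
δ > (4230/9148)^(1/4) ≈ 0.825.

δ > 0.825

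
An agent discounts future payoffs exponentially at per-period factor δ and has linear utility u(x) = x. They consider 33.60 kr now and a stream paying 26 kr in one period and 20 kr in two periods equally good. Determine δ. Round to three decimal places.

The stream is worth 26δ + 20δ² today, so 26δ + 20δ² = 33.60.
Rearranged: 20δ² + 26δ − 33.60 = 0.
By the quadratic formula (taking the positive root), δ = (−26 + √3364.00) / 40 ≈ 0.800.

δ ≈ 0.800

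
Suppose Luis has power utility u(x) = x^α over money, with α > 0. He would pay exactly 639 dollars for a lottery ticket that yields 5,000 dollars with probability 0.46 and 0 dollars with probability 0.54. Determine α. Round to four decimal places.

The lottery's expected utility is 0.46·u(5000) + 0.54·u(0) = 0.46·5000^α (since u(0) = 0 for α > 0).
Setting u(639) equal to that: 639^α = 0.46·5000^α ⇒ (639/5000)^α = 0.46.
α = ln(0.46) / ln(639/5000) = -0.7765288/-2.0572887 ≈ 0.3775.

α ≈ 0.3775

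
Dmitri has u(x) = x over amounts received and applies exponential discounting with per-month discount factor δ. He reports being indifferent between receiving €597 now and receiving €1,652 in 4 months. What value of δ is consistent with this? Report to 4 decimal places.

The payoff in 4 months is discounted by δ^4, so u(597) = δ^4·u(1652) and δ^4 = u(597)/u(1652).
With u(x) = x: δ^4 = 597/1652 = 0.36138.
Taking the 4th root: δ = 0.36138^(1/4) ≈ 0.7753.

δ ≈ 0.7753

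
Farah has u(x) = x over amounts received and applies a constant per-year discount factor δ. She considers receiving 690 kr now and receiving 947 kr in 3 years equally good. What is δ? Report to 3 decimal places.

Indifference means u(690) = δ^3 · u(947), so δ^3 = u(690)/u(947).
With u(x) = x: δ^3 = 690/947 = 0.72862.
Hence δ = (0.72862)^(1/3) = 0.89984.

δ ≈ 0.900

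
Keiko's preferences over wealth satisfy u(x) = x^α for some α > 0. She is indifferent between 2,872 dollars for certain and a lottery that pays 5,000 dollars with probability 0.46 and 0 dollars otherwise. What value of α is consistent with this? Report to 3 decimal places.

α ≈ 1.401

Since u(0) = 0, the lottery's EU is 0.46·5000^α.
Equating: 2872^α = 0.46·5000^α, i.e. 0.5744^α = 0.46.
Take logs: α = ln 0.46 / ln(2872/5000) ≈ 1.40059.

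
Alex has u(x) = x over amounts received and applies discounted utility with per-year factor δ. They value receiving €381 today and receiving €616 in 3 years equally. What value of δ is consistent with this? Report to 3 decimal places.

δ ≈ 0.852

Equating discounted utilities: u(381) = δ^3·u(616) ⇒ δ^3 = u(381)/u(616).
With u(x) = x: δ^3 = 381/616 = 0.61851.
Hence δ = (0.61851)^(1/3) = 0.85202.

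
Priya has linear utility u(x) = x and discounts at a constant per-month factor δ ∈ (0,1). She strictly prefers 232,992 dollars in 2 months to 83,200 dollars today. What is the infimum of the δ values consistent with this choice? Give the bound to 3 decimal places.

δ > 0.598

The preference means 83200 < δ^2·232992.
So δ^2 > 83200/232992 = 0.35709; taking the square root of both positive sides preserves the inequality.
δ > (83200/232992)^(1/2) ≈ 0.598.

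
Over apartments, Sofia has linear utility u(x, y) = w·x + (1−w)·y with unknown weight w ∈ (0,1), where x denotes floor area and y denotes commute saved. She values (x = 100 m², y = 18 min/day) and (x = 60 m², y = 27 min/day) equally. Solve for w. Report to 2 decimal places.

Equating utilities: w·100 + (1−w)·18 = w·60 + (1−w)·27.
Rearranging, 40·w − 9·(1−w) = 0.
So w/(1−w) = 9/40 = 0.2250, giving w = 9/(40+9) = 0.18.

w = 0.18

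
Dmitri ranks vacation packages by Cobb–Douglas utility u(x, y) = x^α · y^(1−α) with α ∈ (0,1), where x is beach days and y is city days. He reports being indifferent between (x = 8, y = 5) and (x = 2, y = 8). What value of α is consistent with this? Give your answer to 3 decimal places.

Indifference: 8^α · 5^(1−α) = 2^α · 8^(1−α).
Rearrange to (8/2)^α = (8/5)^(1−α) and take logs: α·1.386294 = (1−α)·0.470004.
So α/(1−α) = (0.470004)/(1.386294) = 0.339036, and α = 0.339036/1.339036 ≈ 0.253.

α ≈ 0.253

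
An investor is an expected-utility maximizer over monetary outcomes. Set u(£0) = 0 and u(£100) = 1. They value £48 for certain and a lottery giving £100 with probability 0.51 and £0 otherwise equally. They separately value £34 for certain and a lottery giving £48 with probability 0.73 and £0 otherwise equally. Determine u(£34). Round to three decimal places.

0.372

The first gamble pins u(£48): it must equal 0.51·1 + 0.49·0 = 0.51.
Chaining: u(£34) = 0.73·0.51 + 0.27·0.00 = 0.3723.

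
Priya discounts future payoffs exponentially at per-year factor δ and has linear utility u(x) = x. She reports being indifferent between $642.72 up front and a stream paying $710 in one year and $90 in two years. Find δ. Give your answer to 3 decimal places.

Equating present values: 642.72 = 710δ + 90δ².
That is, 90δ² + 710δ − 642.72 = 0, a quadratic in δ.
The positive root is δ = [−710 + √(710² + 4·90·642.72)] / (2·90) = (−710 + 857.601)/180 ≈ 0.820.

δ ≈ 0.820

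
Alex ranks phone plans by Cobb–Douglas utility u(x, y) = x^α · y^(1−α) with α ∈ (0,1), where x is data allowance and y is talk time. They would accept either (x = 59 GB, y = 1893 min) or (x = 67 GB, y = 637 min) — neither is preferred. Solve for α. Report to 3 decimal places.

α ≈ 0.895

Indifference: 59^α · 1893^(1−α) = 67^α · 637^(1−α).
Taking logs: α·ln 59 + (1−α)·ln 1893 = α·ln 67 + (1−α)·ln 637, i.e. α·-0.127155 = (1−α)·-1.089148.
So α/(1−α) = (-1.089148)/(-0.127155) = 8.565515, and α = 8.565515/9.565515 ≈ 0.895.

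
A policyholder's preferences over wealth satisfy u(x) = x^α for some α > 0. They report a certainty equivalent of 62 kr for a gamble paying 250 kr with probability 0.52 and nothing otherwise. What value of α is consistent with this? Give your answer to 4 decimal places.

α ≈ 0.4690

EU(lottery) = 0.52·250^α + 0.48·0 = 0.52·250^α.
Equating: 62^α = 0.52·250^α, i.e. 0.2480^α = 0.52.
α = ln(0.52) / ln(62/250) = -0.6539265/-1.3943265 ≈ 0.4690.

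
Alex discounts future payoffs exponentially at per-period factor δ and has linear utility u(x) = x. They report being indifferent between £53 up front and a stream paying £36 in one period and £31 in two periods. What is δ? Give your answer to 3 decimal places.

δ ≈ 0.850

Present value of the stream is 36·δ + 31·δ². Indifference gives 36δ + 31δ² = 53.
That is, 31δ² + 36δ − 53 = 0, a quadratic in δ.
By the quadratic formula (taking the positive root), δ = (−36 + √7868.00) / 62 ≈ 0.850.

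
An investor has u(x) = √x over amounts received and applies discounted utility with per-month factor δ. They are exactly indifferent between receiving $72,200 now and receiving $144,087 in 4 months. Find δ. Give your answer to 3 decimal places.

δ ≈ 0.917

The payoff in 4 months is discounted by δ^4, so u(72200) = δ^4·u(144087) and δ^4 = u(72200)/u(144087).
With u(x) = √x: δ^4 = √72200/√144087 = √(72200/144087) = 0.70787.
Hence δ = (0.70787)^(1/4) = 0.91725.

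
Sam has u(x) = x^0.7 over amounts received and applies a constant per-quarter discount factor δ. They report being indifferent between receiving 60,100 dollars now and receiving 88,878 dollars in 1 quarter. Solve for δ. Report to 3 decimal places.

δ ≈ 0.760

Equating discounted utilities: u(60100) = δ·u(88878) ⇒ δ = u(60100)/u(88878).
With u(x) = x^0.7: δ = 60100^0.7/88878^0.7 = (60100/88878)^0.7 = 0.76042.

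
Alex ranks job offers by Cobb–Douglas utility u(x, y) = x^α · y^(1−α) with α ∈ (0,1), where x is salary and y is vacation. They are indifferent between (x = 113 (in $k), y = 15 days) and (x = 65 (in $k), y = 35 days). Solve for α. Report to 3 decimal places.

The Cobb–Douglas utilities coincide, so 113^α·15^(1−α) = 65^α·35^(1−α).
(113/65)^α = (35/15)^(1−α); take logs: α·ln(113/65) = (1−α)·ln(35/15), i.e. α·0.553001 = (1−α)·0.847298.
Thus α·(1.400299) = 0.847298, so α = 0.847298/1.400299 ≈ 0.605.

α ≈ 0.605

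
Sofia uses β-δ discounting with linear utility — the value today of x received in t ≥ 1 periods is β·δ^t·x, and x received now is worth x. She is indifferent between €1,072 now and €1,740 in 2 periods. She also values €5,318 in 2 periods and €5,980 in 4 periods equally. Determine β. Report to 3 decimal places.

β ≈ 0.693

Both payoffs in the second observation are in the future, so β drops out: δ^2·5318 = δ^4·5980 ⇒ δ^2 = 5318/5980 = 0.88930, so δ = 0.94303.
The first indifference: 1072 = β·δ^2·1740, so β = 1072/(δ^2·1740) = 1072/(0.88930·1740) ≈ 0.693.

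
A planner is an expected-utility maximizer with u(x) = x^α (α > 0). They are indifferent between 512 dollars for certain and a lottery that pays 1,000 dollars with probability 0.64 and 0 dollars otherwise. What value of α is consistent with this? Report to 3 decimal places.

α ≈ 0.667

The lottery's expected utility is 0.64·u(1000) + 0.36·u(0) = 0.64·1000^α (since u(0) = 0 for α > 0).
Indifference: 512^α = 0.64·1000^α, so (512/1000)^α = 0.64.
Take logs: α = ln 0.64 / ln(512/1000) ≈ 0.66667.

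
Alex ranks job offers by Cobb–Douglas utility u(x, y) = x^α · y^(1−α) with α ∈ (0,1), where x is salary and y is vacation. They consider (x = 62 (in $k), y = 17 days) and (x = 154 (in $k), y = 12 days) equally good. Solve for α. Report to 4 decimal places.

Set the two utilities equal: 62^α·17^(1−α) = 154^α·12^(1−α).
Rearrange to (62/154)^α = (12/17)^(1−α) and take logs: α·-0.9098182 = (1−α)·-0.3483067.
Thus α·(-1.2581249) = -0.3483067, so α = -0.3483067/-1.2581249 ≈ 0.2768.

α ≈ 0.2768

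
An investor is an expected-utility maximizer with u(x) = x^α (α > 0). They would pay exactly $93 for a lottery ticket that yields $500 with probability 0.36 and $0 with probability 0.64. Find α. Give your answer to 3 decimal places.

α ≈ 0.607

Since u(0) = 0, the lottery's EU is 0.36·500^α.
Setting u(93) equal to that: 93^α = 0.36·500^α ⇒ (93/500)^α = 0.36.
Take logs: α = ln 0.36 / ln(93/500) ≈ 0.60740.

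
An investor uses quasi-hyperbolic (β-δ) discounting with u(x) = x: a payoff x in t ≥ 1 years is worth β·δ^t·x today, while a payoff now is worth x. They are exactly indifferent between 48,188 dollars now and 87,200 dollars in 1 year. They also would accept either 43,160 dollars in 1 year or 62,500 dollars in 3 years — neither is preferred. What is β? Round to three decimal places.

From the later pair, β·δ^1·43160 = β·δ^3·62500; dividing through, δ^2 = 43160/62500 = 0.69056, so δ = 0.83100.
Now use the now-vs-future pair: 48188 = β·δ·87200 gives β = 48188/(0.83100·87200) ≈ 0.665.

β ≈ 0.665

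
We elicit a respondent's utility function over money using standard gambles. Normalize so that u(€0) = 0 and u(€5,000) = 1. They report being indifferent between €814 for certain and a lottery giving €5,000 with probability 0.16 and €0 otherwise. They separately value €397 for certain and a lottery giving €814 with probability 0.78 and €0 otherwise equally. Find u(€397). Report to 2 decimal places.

From the first indifference, u(€814) = 0.16·u(€5,000) + 0.84·u(€0) = 0.16·1 + 0.84·0 = 0.16.
Then u(€397) = 0.78·u(€814) + 0.22·u(€0) = 0.78·0.16 + 0.22·0.00 = 0.1248.

0.12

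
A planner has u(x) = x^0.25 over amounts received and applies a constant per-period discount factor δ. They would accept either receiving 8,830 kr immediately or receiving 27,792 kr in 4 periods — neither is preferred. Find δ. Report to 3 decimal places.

The payoff in 4 periods is discounted by δ^4, so u(8830) = δ^4·u(27792) and δ^4 = u(8830)/u(27792).
With u(x) = x^0.25: δ^4 = 8830^0.25/27792^0.25 = (8830/27792)^0.25 = 0.75078.
Hence δ = (0.75078)^(1/4) = 0.93085.

δ ≈ 0.931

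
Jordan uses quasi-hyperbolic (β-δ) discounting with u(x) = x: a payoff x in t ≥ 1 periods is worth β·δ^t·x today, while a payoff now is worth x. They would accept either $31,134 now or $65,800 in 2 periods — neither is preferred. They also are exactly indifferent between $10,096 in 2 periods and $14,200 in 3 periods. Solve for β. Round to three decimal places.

From the later pair, β·δ^2·10096 = β·δ^3·14200; dividing through, δ = 10096/14200 = 0.71099.
The first indifference: 31134 = β·δ^2·65800, so β = 31134/(δ^2·65800) = 31134/(0.50550·65800) ≈ 0.936.

β ≈ 0.936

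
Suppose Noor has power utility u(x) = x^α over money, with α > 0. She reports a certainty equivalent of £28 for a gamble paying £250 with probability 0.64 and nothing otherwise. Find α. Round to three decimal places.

α ≈ 0.204

The lottery's expected utility is 0.64·u(250) + 0.36·u(0) = 0.64·250^α (since u(0) = 0 for α > 0).
Setting u(28) equal to that: 28^α = 0.64·250^α ⇒ (28/250)^α = 0.64.
α = ln(0.64) / ln(28/250) = -0.446287/-2.189256 ≈ 0.204.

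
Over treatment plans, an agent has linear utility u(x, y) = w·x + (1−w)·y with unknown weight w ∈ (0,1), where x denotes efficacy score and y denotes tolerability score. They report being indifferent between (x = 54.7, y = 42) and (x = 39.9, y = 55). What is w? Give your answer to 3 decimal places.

w = 0.468

Indifference: w·54.7 + (1−w)·42 = w·39.9 + (1−w)·55.
Rearranging, 14.8·w − 13·(1−w) = 0.
Hence w = 13/(14.8+13) = 13/27.8 = 0.468.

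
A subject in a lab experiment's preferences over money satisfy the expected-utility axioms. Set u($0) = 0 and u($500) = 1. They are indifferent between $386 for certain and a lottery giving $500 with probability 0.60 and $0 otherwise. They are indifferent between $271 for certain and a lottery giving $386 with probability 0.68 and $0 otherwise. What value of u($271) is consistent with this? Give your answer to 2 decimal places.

The first gamble pins u($386): it must equal 0.60·1 + 0.40·0 = 0.60.
The second indifference gives u($271) = 0.68·u($386) + 0.32·u($0) = 0.68·0.60 + 0.32·0.00 = 0.4080.

0.41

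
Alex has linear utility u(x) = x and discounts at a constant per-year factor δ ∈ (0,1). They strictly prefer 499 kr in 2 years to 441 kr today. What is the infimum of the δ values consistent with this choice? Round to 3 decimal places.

δ > 0.940

Under u(x) = x this choice says 441 < δ^2·499.
So δ^2 > 441/499 = 0.88377; taking the square root of both positive sides preserves the inequality.
δ > (441/499)^(1/2) ≈ 0.940.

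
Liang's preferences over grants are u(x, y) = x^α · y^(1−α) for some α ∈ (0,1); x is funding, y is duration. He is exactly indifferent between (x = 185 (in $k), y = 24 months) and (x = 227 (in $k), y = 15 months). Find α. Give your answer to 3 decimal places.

α ≈ 0.697

Set the two utilities equal: 185^α·24^(1−α) = 227^α·15^(1−α).
Taking logs: α·ln 185 + (1−α)·ln 24 = α·ln 227 + (1−α)·ln 15, i.e. α·-0.204594 = (1−α)·-0.470004.
So α/(1−α) = (-0.470004)/(-0.204594) = 2.297252, and α = 2.297252/3.297252 ≈ 0.697.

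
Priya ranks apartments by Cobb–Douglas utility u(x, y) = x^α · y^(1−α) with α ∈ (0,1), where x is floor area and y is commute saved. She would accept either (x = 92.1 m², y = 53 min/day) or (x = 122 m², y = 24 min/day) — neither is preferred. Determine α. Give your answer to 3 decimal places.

α ≈ 0.738

Set the two utilities equal: 92.1^α·53^(1−α) = 122^α·24^(1−α).
(92.1/122)^α = (24/53)^(1−α); take logs: α·ln(92.1/122) = (1−α)·ln(24/53), i.e. α·-0.281146 = (1−α)·-0.792238.
With A = -0.281146 and B = -0.792238: α·A = (1−α)·B, so α = B/(A+B) = -0.792238/-1.073384 ≈ 0.738.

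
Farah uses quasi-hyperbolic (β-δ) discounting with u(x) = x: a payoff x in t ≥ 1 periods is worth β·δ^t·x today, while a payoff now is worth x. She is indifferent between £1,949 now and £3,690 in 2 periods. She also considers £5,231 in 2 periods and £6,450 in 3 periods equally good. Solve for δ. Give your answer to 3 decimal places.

The second indifference involves only future payoffs, so β cancels: β·δ^2·5231 = β·δ^3·6450, giving δ = 5231/6450 = 0.81101.

δ ≈ 0.811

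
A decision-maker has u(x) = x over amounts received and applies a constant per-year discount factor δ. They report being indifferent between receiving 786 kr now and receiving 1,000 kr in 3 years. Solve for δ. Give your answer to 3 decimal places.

Equating discounted utilities: u(786) = δ^3·u(1000) ⇒ δ^3 = u(786)/u(1000).
With u(x) = x: δ^3 = 786/1000 = 0.78600.
Hence δ = (0.78600)^(1/3) = 0.92287.

δ ≈ 0.923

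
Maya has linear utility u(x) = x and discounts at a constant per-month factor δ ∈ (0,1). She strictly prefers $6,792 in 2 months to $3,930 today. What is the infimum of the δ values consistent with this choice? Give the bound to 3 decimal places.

δ > 0.761

Under u(x) = x this choice says 3930 < δ^2·6792.
So δ^2 > 3930/6792 = 0.57862; taking the square root of both positive sides preserves the inequality.
δ > (3930/6792)^(1/2) ≈ 0.761.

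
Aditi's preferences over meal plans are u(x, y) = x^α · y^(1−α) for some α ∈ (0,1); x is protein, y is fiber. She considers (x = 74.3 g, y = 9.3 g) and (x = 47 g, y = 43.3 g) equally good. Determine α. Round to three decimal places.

α ≈ 0.771

Set the two utilities equal: 74.3^α·9.3^(1−α) = 47^α·43.3^(1−α).
Rearrange to (74.3/47)^α = (43.3/9.3)^(1−α) and take logs: α·0.457963 = (1−α)·1.538138.
So α/(1−α) = (1.538138)/(0.457963) = 3.358651, and α = 3.358651/4.358651 ≈ 0.771.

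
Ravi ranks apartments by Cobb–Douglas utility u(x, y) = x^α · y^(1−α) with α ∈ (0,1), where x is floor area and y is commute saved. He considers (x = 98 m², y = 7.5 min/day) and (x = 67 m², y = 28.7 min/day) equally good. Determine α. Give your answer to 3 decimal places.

Set the two utilities equal: 98^α·7.5^(1−α) = 67^α·28.7^(1−α).
(98/67)^α = (28.7/7.5)^(1−α); take logs: α·ln(98/67) = (1−α)·ln(28.7/7.5), i.e. α·0.380275 = (1−α)·1.341994.
Thus α·(1.722269) = 1.341994, so α = 1.341994/1.722269 ≈ 0.779.

α ≈ 0.779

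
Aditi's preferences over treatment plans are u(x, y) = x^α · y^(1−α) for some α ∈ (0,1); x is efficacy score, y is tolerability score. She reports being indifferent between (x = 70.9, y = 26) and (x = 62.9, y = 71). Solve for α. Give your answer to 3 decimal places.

α ≈ 0.894

Indifference: 70.9^α · 26^(1−α) = 62.9^α · 71^(1−α).
Taking logs: α·ln 70.9 + (1−α)·ln 26 = α·ln 62.9 + (1−α)·ln 71, i.e. α·0.119724 = (1−α)·1.004583.
Thus α·(1.124307) = 1.004583, so α = 1.004583/1.124307 ≈ 0.894.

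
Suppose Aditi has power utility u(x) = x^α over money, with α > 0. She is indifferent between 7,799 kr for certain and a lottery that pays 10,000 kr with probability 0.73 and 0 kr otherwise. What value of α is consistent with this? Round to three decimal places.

Since u(0) = 0, the lottery's EU is 0.73·10000^α.
Equating: 7799^α = 0.73·10000^α, i.e. 0.7799^α = 0.73.
Take logs: α = ln 0.73 / ln(7799/10000) ≈ 1.26599.

α ≈ 1.266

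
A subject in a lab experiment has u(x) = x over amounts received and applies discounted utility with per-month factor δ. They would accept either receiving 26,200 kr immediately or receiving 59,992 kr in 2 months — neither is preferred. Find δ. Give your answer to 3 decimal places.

Indifference means u(26200) = δ^2 · u(59992), so δ^2 = u(26200)/u(59992).
With u(x) = x: δ^2 = 26200/59992 = 0.43672.
Hence δ = (0.43672)^(1/2) = 0.66085.

δ ≈ 0.661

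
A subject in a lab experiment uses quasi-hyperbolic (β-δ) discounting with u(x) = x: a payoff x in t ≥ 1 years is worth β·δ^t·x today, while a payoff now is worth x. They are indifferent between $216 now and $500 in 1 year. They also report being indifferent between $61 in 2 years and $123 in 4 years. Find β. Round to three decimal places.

β ≈ 0.613

Both payoffs in the second observation are in the future, so β drops out: δ^2·61 = δ^4·123 ⇒ δ^2 = 61/123 = 0.49593, so δ = 0.70423.
Now use the now-vs-future pair: 216 = β·δ·500 gives β = 216/(0.70423·500) ≈ 0.613.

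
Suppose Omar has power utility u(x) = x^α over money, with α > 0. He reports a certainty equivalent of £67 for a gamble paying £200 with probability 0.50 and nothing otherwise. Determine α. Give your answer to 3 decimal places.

α ≈ 0.634

The lottery's expected utility is 0.50·u(200) + 0.50·u(0) = 0.50·200^α (since u(0) = 0 for α > 0).
Setting u(67) equal to that: 67^α = 0.50·200^α ⇒ (67/200)^α = 0.50.
Taking logs: α·ln(67/200) = ln(0.50), so α = -0.693147 / -1.093625 ≈ 0.634.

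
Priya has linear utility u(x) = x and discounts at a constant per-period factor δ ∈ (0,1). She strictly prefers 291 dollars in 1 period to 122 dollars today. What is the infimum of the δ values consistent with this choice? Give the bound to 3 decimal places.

δ > 0.419

Comparing present values: 122 < δ·291.
So δ > 122/291 = 0.41924.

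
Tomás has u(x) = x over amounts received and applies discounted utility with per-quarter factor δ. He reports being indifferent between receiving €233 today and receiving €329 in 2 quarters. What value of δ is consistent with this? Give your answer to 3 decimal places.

The payoff in 2 quarters is discounted by δ^2, so u(233) = δ^2·u(329) and δ^2 = u(233)/u(329).
With u(x) = x: δ^2 = 233/329 = 0.70821.
Taking the square root: δ = 0.70821^(1/2) ≈ 0.842.

δ ≈ 0.842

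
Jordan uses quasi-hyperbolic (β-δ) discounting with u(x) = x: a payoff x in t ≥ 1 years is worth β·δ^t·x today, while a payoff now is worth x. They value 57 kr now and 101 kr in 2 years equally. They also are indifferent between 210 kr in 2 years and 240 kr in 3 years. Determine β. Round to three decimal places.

From the later pair, β·δ^2·210 = β·δ^3·240; dividing through, δ = 210/240 = 0.87500.
Now use the now-vs-future pair: 57 = β·δ^2·101 gives β = 57/(0.76562·101) ≈ 0.737.

β ≈ 0.737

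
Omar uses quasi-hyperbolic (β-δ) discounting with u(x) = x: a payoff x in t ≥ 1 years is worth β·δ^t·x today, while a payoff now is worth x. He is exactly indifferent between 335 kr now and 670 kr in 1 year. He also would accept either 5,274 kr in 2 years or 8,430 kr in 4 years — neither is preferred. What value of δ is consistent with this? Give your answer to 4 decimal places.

From the later pair, β·δ^2·5274 = β·δ^4·8430; dividing through, δ^2 = 5274/8430 = 0.62562, so δ = 0.79096.

δ ≈ 0.7910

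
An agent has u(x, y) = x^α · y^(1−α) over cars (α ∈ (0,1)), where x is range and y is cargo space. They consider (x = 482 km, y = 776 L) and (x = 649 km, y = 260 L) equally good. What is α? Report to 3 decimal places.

Set the two utilities equal: 482^α·776^(1−α) = 649^α·260^(1−α).
Rearrange to (482/649)^α = (260/776)^(1−α) and take logs: α·-0.297489 = (1−α)·-1.093471.
With A = -0.297489 and B = -1.093471: α·A = (1−α)·B, so α = B/(A+B) = -1.093471/-1.390960 ≈ 0.786.

α ≈ 0.786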